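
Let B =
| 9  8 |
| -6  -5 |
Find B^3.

[[105, 104], [-78, -77]]

tr B = 4 and det B = 3, so the characteristic polynomial is λ² − (4)λ + (3) with roots 3 and 1.
Eigenvectors give P = [[4, 1], [-3, -1]] with P⁻¹ = [[1, 1], [-3, -4]], and B = P·diag(3, 1)·P⁻¹.
Then B^3 = P·diag(27, 1)·P⁻¹ = [[108, 1], [-81, -1]] · [[1, 1], [-3, -4]] = [[105, 104], [-78, -77]].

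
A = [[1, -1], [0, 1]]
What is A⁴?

A = I + N where N = [[0, -1], [0, 0]] is strictly upper-triangular, so N² = 0.
(I + N)⁴ = I + 4·N = [[1, -4], [0, 1]].

[[1, -4], [0, 1]]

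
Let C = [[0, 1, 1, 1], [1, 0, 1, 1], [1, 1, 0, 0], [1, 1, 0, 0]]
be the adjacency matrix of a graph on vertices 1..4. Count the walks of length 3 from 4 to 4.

The number of length-3 walks from vertex 4 to vertex 4 is entry (4,4) of C^3, where C is the adjacency matrix.
C^2 = [[3, 2, 1, 1], [2, 3, 1, 1], [1, 1, 2, 2], [1, 1, 2, 2]]
C^3 = [[4, 5, 5, 5], [5, 4, 5, 5], [5, 5, 2, 2], [5, 5, 2, 2]]

2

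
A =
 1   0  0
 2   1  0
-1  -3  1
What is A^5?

A = I + N where N = [[0, 0, 0], [2, 0, 0], [-1, -3, 0]] is strictly lower-triangular, so N^3 = 0.
(I + N)^5 = I + 5·N + 10·N^2 = [[1, 0, 0], [10, 1, 0], [-65, -15, 1]].

[[1, 0, 0], [10, 1, 0], [-65, -15, 1]]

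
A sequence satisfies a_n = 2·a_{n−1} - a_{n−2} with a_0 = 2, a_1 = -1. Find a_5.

With companion matrix Q = [[2, -1], [1, 0]], [a_n, a_{n−1}]ᵀ = Q·[a_{n−1}, a_{n−2}]ᵀ, so [a_5, a_4]ᵀ = Q⁴·[a_1, a_0]ᵀ.
Q⁴ = [[5, -4], [4, -3]], giving [a_5, a_4]ᵀ = [[-13], [-10]].

-13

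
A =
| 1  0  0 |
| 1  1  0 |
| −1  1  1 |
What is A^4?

A = I + N where N = [[0, 0, 0], [1, 0, 0], [−1, 1, 0]] is strictly lower-triangular, so N^3 = 0.
(I + N)^4 = I + 4·N + 6·N^2 = [[1, 0, 0], [4, 1, 0], [2, 4, 1]].

[[1, 0, 0], [4, 1, 0], [2, 4, 1]]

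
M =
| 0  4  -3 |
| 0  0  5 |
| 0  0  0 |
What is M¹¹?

M is strictly triangular, hence nilpotent: M³ = 0, so M¹¹ = 0.

[[0, 0, 0], [0, 0, 0], [0, 0, 0]]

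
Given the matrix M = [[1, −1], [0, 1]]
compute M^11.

[[1, −11], [0, 1]]

M = I + N where N = [[0, −1], [0, 0]] is strictly upper-triangular, so N^2 = 0.
(I + N)^11 = I + 11·N = [[1, −11], [0, 1]].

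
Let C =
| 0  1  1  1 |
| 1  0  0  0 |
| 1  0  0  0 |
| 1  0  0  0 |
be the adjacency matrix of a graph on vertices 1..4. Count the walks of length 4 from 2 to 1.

The number of length-4 walks from vertex 2 to vertex 1 is entry (2,1) of C^4, where C is the adjacency matrix.
C^2 = [[3, 0, 0, 0], [0, 1, 1, 1], [0, 1, 1, 1], [0, 1, 1, 1]]
C^3 = [[0, 3, 3, 3], [3, 0, 0, 0], [3, 0, 0, 0], [3, 0, 0, 0]]
C^4 = [[9, 0, 0, 0], [0, 3, 3, 3], [0, 3, 3, 3], [0, 3, 3, 3]]

0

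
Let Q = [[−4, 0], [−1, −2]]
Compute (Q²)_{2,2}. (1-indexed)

4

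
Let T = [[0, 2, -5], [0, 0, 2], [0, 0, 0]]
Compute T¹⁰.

T is strictly triangular, hence nilpotent: T³ = 0, so T¹⁰ = 0.

[[0, 0, 0], [0, 0, 0], [0, 0, 0]]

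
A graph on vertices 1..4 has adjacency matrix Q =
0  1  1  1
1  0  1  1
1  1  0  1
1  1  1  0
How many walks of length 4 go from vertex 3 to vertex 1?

20

The number of length-4 walks from vertex 3 to vertex 1 is entry (3,1) of Q^4, where Q is the adjacency matrix.
Q^2 = [[3, 2, 2, 2], [2, 3, 2, 2], [2, 2, 3, 2], [2, 2, 2, 3]]
Q^3 = [[6, 7, 7, 7], [7, 6, 7, 7], [7, 7, 6, 7], [7, 7, 7, 6]]
Q^4 = [[21, 20, 20, 20], [20, 21, 20, 20], [20, 20, 21, 20], [20, 20, 20, 21]]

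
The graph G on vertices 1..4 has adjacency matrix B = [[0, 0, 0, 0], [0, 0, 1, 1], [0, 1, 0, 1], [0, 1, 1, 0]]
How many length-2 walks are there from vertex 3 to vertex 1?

The number of length-2 walks from vertex 3 to vertex 1 is entry (3,1) of B², where B is the adjacency matrix.
B² = [[0, 0, 0, 0], [0, 2, 1, 1], [0, 1, 2, 1], [0, 1, 1, 2]]

0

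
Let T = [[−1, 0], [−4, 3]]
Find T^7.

[[−1, 0], [−2188, 2187]]

tr T = 2 and det T = −3, so the characteristic polynomial is λ² − (2)λ + (−3) with roots 3 and −1.
Eigenvectors give P = [[0, −1], [1, −1]] with P⁻¹ = [[−1, 1], [−1, 0]], and T = P·diag(3, −1)·P⁻¹.
Then T^7 = P·diag(2187, −1)·P⁻¹ = [[0, 1], [2187, 1]] · [[−1, 1], [−1, 0]] = [[−1, 0], [−2188, 2187]].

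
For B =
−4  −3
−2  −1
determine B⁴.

[[634, 435], [290, 199]]

B² = [[22, 15], [10, 7]]
B³ = [[−118, −81], [−54, −37]]
B⁴ = [[634, 435], [290, 199]]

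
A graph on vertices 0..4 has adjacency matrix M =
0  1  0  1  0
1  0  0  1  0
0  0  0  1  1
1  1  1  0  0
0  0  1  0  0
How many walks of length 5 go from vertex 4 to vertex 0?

The number of length-5 walks from vertex 4 to vertex 0 is entry (4,0) of M⁵, where M is the adjacency matrix.
M² = [[2, 1, 1, 1, 0], [1, 2, 1, 1, 0], [1, 1, 2, 0, 0], [1, 1, 0, 3, 1], [0, 0, 0, 1, 1]]
M³ = [[2, 3, 1, 4, 1], [3, 2, 1, 4, 1], [1, 1, 0, 4, 2], [4, 4, 4, 2, 0], [1, 1, 2, 0, 0]]
M⁴ = [[7, 6, 5, 6, 1], [6, 7, 5, 6, 1], [5, 5, 6, 2, 0], [6, 6, 2, 12, 4], [1, 1, 0, 4, 2]]
M⁵ = [[12, 13, 7, 18, 5], [13, 12, 7, 18, 5], [7, 7, 2, 16, 6], [18, 18, 16, 14, 2], [5, 5, 6, 2, 0]]

5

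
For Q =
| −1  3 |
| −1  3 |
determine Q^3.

Q^2 = [[−2, 6], [−2, 6]]
Q^3 = [[−4, 12], [−4, 12]]

[[−4, 12], [−4, 12]]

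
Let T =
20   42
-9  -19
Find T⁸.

tr T = 1 and det T = -2, so the characteristic polynomial is λ² − (1)λ + (-2) with roots 2 and -1.
Eigenvectors give P = [[7, -2], [-3, 1]] with P⁻¹ = [[1, 2], [3, 7]], and T = P·diag(2, -1)·P⁻¹.
Then T⁸ = P·diag(256, 1)·P⁻¹ = [[1792, -2], [-768, 1]] · [[1, 2], [3, 7]] = [[1786, 3570], [-765, -1529]].

[[1786, 3570], [-765, -1529]]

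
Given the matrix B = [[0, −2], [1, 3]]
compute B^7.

[[−126, −254], [127, 255]]

tr B = 3 and det B = 2, so the characteristic polynomial is λ² − (3)λ + (2) with roots 2 and 1.
Eigenvectors give P = [[−1, −2], [1, 1]] with P⁻¹ = [[1, 2], [−1, −1]], and B = P·diag(2, 1)·P⁻¹.
Then B^7 = P·diag(128, 1)·P⁻¹ = [[−128, −2], [128, 1]] · [[1, 2], [−1, −1]] = [[−126, −254], [127, 255]].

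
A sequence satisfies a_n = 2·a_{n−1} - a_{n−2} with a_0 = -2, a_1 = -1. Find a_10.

8

With companion matrix Q = [[2, -1], [1, 0]], [a_n, a_{n−1}]ᵀ = Q·[a_{n−1}, a_{n−2}]ᵀ, so [a_10, a_9]ᵀ = Q⁹·[a_1, a_0]ᵀ.
Q⁹ = [[10, -9], [9, -8]], giving [a_10, a_9]ᵀ = [[8], [7]].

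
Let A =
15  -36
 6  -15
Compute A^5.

tr A = 0 and det A = -9, so the characteristic polynomial is λ² − (0)λ + (-9) with roots -3 and 3.
Eigenvectors give P = [[2, 3], [1, 1]] with P⁻¹ = [[-1, 3], [1, -2]], and A = P·diag(-3, 3)·P⁻¹.
Then A^5 = P·diag(-243, 243)·P⁻¹ = [[-486, 729], [-243, 243]] · [[-1, 3], [1, -2]] = [[1215, -2916], [486, -1215]].

[[1215, -2916], [486, -1215]]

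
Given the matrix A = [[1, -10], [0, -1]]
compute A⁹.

[[1, -10], [0, -1]]

A² = I (check: tr A = 0 and det A = -1), so A⁹ = A since 9 is odd.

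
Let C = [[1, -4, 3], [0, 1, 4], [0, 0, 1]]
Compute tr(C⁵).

C = I + N where N = [[0, -4, 3], [0, 0, 4], [0, 0, 0]] is strictly upper-triangular, so N³ = 0.
(I + N)⁵ = I + 5·N + 10·N² = [[1, -20, -145], [0, 1, 20], [0, 0, 1]].

3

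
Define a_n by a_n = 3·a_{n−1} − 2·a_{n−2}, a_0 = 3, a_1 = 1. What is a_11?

−4091

With companion matrix Q = [[3, −2], [1, 0]], [a_n, a_{n−1}]ᵀ = Q·[a_{n−1}, a_{n−2}]ᵀ, so [a_11, a_10]ᵀ = Q¹⁰·[a_1, a_0]ᵀ.
Q¹⁰ = [[2047, −2046], [1023, −1022]], giving [a_11, a_10]ᵀ = [[−4091], [−2043]].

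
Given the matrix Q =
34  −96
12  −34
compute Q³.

[[136, −384], [48, −136]]

tr Q = 0 and det Q = −4, so the characteristic polynomial is λ² − (0)λ + (−4) with roots 2 and −2.
Eigenvectors give P = [[3, −8], [1, −3]] with P⁻¹ = [[3, −8], [1, −3]], and Q = P·diag(2, −2)·P⁻¹.
Then Q³ = P·diag(8, −8)·P⁻¹ = [[24, 64], [8, 24]] · [[3, −8], [1, −3]] = [[136, −384], [48, −136]].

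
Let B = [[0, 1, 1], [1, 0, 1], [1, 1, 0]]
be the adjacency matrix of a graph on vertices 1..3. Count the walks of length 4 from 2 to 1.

5

The number of length-4 walks from vertex 2 to vertex 1 is entry (2,1) of B⁴, where B is the adjacency matrix.
B² = [[2, 1, 1], [1, 2, 1], [1, 1, 2]]
B³ = [[2, 3, 3], [3, 2, 3], [3, 3, 2]]
B⁴ = [[6, 5, 5], [5, 6, 5], [5, 5, 6]]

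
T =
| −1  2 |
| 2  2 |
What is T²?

[[5, 2], [2, 8]]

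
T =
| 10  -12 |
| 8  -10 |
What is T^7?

tr T = 0 and det T = -4, so the characteristic polynomial is λ² − (0)λ + (-4) with roots 2 and -2.
Eigenvectors give P = [[-3, 1], [-2, 1]] with P⁻¹ = [[-1, 1], [-2, 3]], and T = P·diag(2, -2)·P⁻¹.
Then T^7 = P·diag(128, -128)·P⁻¹ = [[-384, -128], [-256, -128]] · [[-1, 1], [-2, 3]] = [[640, -768], [512, -640]].

[[640, -768], [512, -640]]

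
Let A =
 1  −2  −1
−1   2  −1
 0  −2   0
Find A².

[[3, −4, 1], [−3, 8, −1], [2, −4, 2]]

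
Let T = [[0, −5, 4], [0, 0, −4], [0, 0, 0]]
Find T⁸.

T is strictly triangular, hence nilpotent: T³ = 0, so T⁸ = 0.

[[0, 0, 0], [0, 0, 0], [0, 0, 0]]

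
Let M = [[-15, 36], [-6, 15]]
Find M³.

tr M = 0 and det M = -9, so the characteristic polynomial is λ² − (0)λ + (-9) with roots 3 and -3.
Eigenvectors give P = [[2, 3], [1, 1]] with P⁻¹ = [[-1, 3], [1, -2]], and M = P·diag(3, -3)·P⁻¹.
Then M³ = P·diag(27, -27)·P⁻¹ = [[54, -81], [27, -27]] · [[-1, 3], [1, -2]] = [[-135, 324], [-54, 135]].

[[-135, 324], [-54, 135]]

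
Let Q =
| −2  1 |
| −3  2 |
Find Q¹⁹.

[[−2, 1], [−3, 2]]

Q² = I (check: tr Q = 0 and det Q = −1), so Q¹⁹ = Q since 19 is odd.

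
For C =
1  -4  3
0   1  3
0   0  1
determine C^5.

C = I + N where N = [[0, -4, 3], [0, 0, 3], [0, 0, 0]] is strictly upper-triangular, so N^3 = 0.
(I + N)^5 = I + 5·N + 10·N^2 = [[1, -20, -105], [0, 1, 15], [0, 0, 1]].

[[1, -20, -105], [0, 1, 15], [0, 0, 1]]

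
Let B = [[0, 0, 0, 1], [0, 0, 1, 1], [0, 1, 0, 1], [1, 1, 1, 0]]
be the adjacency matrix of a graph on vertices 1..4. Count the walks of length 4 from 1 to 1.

3

The number of length-4 walks from vertex 1 to vertex 1 is entry (1,1) of B^4, where B is the adjacency matrix.
B^2 = [[1, 1, 1, 0], [1, 2, 1, 1], [1, 1, 2, 1], [0, 1, 1, 3]]
B^3 = [[0, 1, 1, 3], [1, 2, 3, 4], [1, 3, 2, 4], [3, 4, 4, 2]]
B^4 = [[3, 4, 4, 2], [4, 7, 6, 6], [4, 6, 7, 6], [2, 6, 6, 11]]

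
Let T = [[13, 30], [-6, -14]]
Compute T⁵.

tr T = -1 and det T = -2, so the characteristic polynomial is λ² − (-1)λ + (-2) with roots -2 and 1.
Eigenvectors give P = [[-2, 5], [1, -2]] with P⁻¹ = [[2, 5], [1, 2]], and T = P·diag(-2, 1)·P⁻¹.
Then T⁵ = P·diag(-32, 1)·P⁻¹ = [[64, 5], [-32, -2]] · [[2, 5], [1, 2]] = [[133, 330], [-66, -164]].

[[133, 330], [-66, -164]]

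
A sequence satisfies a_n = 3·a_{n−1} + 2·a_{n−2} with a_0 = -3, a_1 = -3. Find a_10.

With companion matrix Q = [[3, 2], [1, 0]], [a_n, a_{n−1}]ᵀ = Q·[a_{n−1}, a_{n−2}]ᵀ, so [a_10, a_9]ᵀ = Q⁹·[a_1, a_0]ᵀ.
Q⁹ = [[79647, 44726], [22363, 12558]], giving [a_10, a_9]ᵀ = [[-373119], [-104763]].

-373119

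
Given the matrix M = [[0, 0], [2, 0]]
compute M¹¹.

[[0, 0], [0, 0]]

M is strictly triangular, hence nilpotent: M² = 0, so M¹¹ = 0.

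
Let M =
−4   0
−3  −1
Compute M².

[[16, 0], [15, 1]]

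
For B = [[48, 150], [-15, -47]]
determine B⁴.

tr B = 1 and det B = -6, so the characteristic polynomial is λ² − (1)λ + (-6) with roots 3 and -2.
Eigenvectors give P = [[-10, 3], [3, -1]] with P⁻¹ = [[-1, -3], [-3, -10]], and B = P·diag(3, -2)·P⁻¹.
Then B⁴ = P·diag(81, 16)·P⁻¹ = [[-810, 48], [243, -16]] · [[-1, -3], [-3, -10]] = [[666, 1950], [-195, -569]].

[[666, 1950], [-195, -569]]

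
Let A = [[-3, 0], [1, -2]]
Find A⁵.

tr A = -5 and det A = 6, so the characteristic polynomial is λ² − (-5)λ + (6) with roots -2 and -3.
Eigenvectors give P = [[0, 1], [1, -1]] with P⁻¹ = [[1, 1], [1, 0]], and A = P·diag(-2, -3)·P⁻¹.
Then A⁵ = P·diag(-32, -243)·P⁻¹ = [[0, -243], [-32, 243]] · [[1, 1], [1, 0]] = [[-243, 0], [211, -32]].

[[-243, 0], [211, -32]]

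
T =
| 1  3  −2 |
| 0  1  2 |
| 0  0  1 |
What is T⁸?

T = I + N where N = [[0, 3, −2], [0, 0, 2], [0, 0, 0]] is strictly upper-triangular, so N³ = 0.
(I + N)⁸ = I + 8·N + 28·N² = [[1, 24, 152], [0, 1, 16], [0, 0, 1]].

[[1, 24, 152], [0, 1, 16], [0, 0, 1]]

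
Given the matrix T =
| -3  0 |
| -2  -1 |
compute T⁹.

[[-19683, 0], [-19682, -1]]

tr T = -4 and det T = 3, so the characteristic polynomial is λ² − (-4)λ + (3) with roots -1 and -3.
Eigenvectors give P = [[0, 1], [-1, 1]] with P⁻¹ = [[1, -1], [1, 0]], and T = P·diag(-1, -3)·P⁻¹.
Then T⁹ = P·diag(-1, -19683)·P⁻¹ = [[0, -19683], [1, -19683]] · [[1, -1], [1, 0]] = [[-19683, 0], [-19682, -1]].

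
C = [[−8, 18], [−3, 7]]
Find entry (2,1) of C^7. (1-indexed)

tr C = −1 and det C = −2, so the characteristic polynomial is λ² − (−1)λ + (−2) with roots 1 and −2.
Eigenvectors give P = [[−2, 3], [−1, 1]] with P⁻¹ = [[1, −3], [1, −2]], and C = P·diag(1, −2)·P⁻¹.
Then C^7 = P·diag(1, −128)·P⁻¹ = [[−2, −384], [−1, −128]] · [[1, −3], [1, −2]] = [[−386, 774], [−129, 259]].

−129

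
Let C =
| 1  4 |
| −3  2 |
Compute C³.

C² = [[−11, 12], [−9, −8]]
C³ = [[−47, −20], [15, −52]]

[[−47, −20], [15, −52]]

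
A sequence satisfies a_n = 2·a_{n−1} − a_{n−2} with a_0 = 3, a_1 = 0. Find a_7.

With companion matrix T = [[2, −1], [1, 0]], [a_n, a_{n−1}]ᵀ = T·[a_{n−1}, a_{n−2}]ᵀ, so [a_7, a_6]ᵀ = T^6·[a_1, a_0]ᵀ.
T^6 = [[7, −6], [6, −5]], giving [a_7, a_6]ᵀ = [[−18], [−15]].

−18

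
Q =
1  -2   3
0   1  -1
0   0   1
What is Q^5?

[[1, -10, 35], [0, 1, -5], [0, 0, 1]]

Q = I + N where N = [[0, -2, 3], [0, 0, -1], [0, 0, 0]] is strictly upper-triangular, so N^3 = 0.
(I + N)^5 = I + 5·N + 10·N^2 = [[1, -10, 35], [0, 1, -5], [0, 0, 1]].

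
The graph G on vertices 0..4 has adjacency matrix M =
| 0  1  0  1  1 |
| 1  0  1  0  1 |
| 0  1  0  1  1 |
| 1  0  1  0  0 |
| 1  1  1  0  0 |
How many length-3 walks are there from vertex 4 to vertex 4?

4

The number of length-3 walks from vertex 4 to vertex 4 is entry (4,4) of M³, where M is the adjacency matrix.
M² = [[3, 1, 3, 0, 1], [1, 3, 1, 2, 2], [3, 1, 3, 0, 1], [0, 2, 0, 2, 2], [1, 2, 1, 2, 3]]
M³ = [[2, 7, 2, 6, 7], [7, 4, 7, 2, 5], [2, 7, 2, 6, 7], [6, 2, 6, 0, 2], [7, 5, 7, 2, 4]]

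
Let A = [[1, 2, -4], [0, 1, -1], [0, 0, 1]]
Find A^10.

A = I + N where N = [[0, 2, -4], [0, 0, -1], [0, 0, 0]] is strictly upper-triangular, so N^3 = 0.
(I + N)^10 = I + 10·N + 45·N^2 = [[1, 20, -130], [0, 1, -10], [0, 0, 1]].

[[1, 20, -130], [0, 1, -10], [0, 0, 1]]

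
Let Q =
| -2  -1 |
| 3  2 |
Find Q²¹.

[[-2, -1], [3, 2]]

Q² = I (check: tr Q = 0 and det Q = -1), so Q²¹ = Q since 21 is odd.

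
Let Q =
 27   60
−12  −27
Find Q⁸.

tr Q = 0 and det Q = −9, so the characteristic polynomial is λ² − (0)λ + (−9) with roots −3 and 3.
Eigenvectors give P = [[−2, 5], [1, −2]] with P⁻¹ = [[2, 5], [1, 2]], and Q = P·diag(−3, 3)·P⁻¹.
Then Q⁸ = P·diag(6561, 6561)·P⁻¹ = [[−13122, 32805], [6561, −13122]] · [[2, 5], [1, 2]] = [[6561, 0], [0, 6561]].

[[6561, 0], [0, 6561]]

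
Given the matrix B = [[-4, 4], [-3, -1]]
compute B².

[[4, -20], [15, -11]]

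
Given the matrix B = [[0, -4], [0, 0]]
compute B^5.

B is strictly triangular, hence nilpotent: B^2 = 0, so B^5 = 0.

[[0, 0], [0, 0]]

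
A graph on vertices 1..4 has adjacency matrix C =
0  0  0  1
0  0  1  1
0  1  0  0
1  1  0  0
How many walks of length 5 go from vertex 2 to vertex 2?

The number of length-5 walks from vertex 2 to vertex 2 is entry (2,2) of C⁵, where C is the adjacency matrix.
C² = [[1, 1, 0, 0], [1, 2, 0, 0], [0, 0, 1, 1], [0, 0, 1, 2]]
C³ = [[0, 0, 1, 2], [0, 0, 2, 3], [1, 2, 0, 0], [2, 3, 0, 0]]
C⁴ = [[2, 3, 0, 0], [3, 5, 0, 0], [0, 0, 2, 3], [0, 0, 3, 5]]
C⁵ = [[0, 0, 3, 5], [0, 0, 5, 8], [3, 5, 0, 0], [5, 8, 0, 0]]

0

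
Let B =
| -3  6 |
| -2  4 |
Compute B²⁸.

[[-3, 6], [-2, 4]]

B² = B (a projection; rank 1, trace 1), so B²⁸ = B.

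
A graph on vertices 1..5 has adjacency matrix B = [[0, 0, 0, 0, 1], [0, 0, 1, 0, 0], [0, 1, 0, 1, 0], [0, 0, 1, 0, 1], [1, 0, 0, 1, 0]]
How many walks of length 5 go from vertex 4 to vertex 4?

0

The number of length-5 walks from vertex 4 to vertex 4 is entry (4,4) of B⁵, where B is the adjacency matrix.
B² = [[1, 0, 0, 1, 0], [0, 1, 0, 1, 0], [0, 0, 2, 0, 1], [1, 1, 0, 2, 0], [0, 0, 1, 0, 2]]
B³ = [[0, 0, 1, 0, 2], [0, 0, 2, 0, 1], [1, 2, 0, 3, 0], [0, 0, 3, 0, 3], [2, 1, 0, 3, 0]]
B⁴ = [[2, 1, 0, 3, 0], [1, 2, 0, 3, 0], [0, 0, 5, 0, 4], [3, 3, 0, 6, 0], [0, 0, 4, 0, 5]]
B⁵ = [[0, 0, 4, 0, 5], [0, 0, 5, 0, 4], [4, 5, 0, 9, 0], [0, 0, 9, 0, 9], [5, 4, 0, 9, 0]]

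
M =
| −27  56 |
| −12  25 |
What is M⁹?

tr M = −2 and det M = −3, so the characteristic polynomial is λ² − (−2)λ + (−3) with roots −3 and 1.
Eigenvectors give P = [[7, −2], [3, −1]] with P⁻¹ = [[1, −2], [3, −7]], and M = P·diag(−3, 1)·P⁻¹.
Then M⁹ = P·diag(−19683, 1)·P⁻¹ = [[−137781, −2], [−59049, −1]] · [[1, −2], [3, −7]] = [[−137787, 275576], [−59052, 118105]].

[[−137787, 275576], [−59052, 118105]]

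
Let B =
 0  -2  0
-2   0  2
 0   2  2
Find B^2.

[[4, 0, -4], [0, 8, 4], [-4, 4, 8]]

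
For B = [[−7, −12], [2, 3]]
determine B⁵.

tr B = −4 and det B = 3, so the characteristic polynomial is λ² − (−4)λ + (3) with roots −1 and −3.
Eigenvectors give P = [[−2, 3], [1, −1]] with P⁻¹ = [[1, 3], [1, 2]], and B = P·diag(−1, −3)·P⁻¹.
Then B⁵ = P·diag(−1, −243)·P⁻¹ = [[2, −729], [−1, 243]] · [[1, 3], [1, 2]] = [[−727, −1452], [242, 483]].

[[−727, −1452], [242, 483]]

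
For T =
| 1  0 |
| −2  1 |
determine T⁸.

[[1, 0], [−16, 1]]

T = I + N where N = [[0, 0], [−2, 0]] is strictly lower-triangular, so N² = 0.
(I + N)⁸ = I + 8·N = [[1, 0], [−16, 1]].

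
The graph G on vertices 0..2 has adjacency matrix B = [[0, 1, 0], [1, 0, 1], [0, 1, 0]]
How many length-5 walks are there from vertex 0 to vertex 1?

4

The number of length-5 walks from vertex 0 to vertex 1 is entry (0,1) of B⁵, where B is the adjacency matrix.
B² = [[1, 0, 1], [0, 2, 0], [1, 0, 1]]
B³ = [[0, 2, 0], [2, 0, 2], [0, 2, 0]]
B⁴ = [[2, 0, 2], [0, 4, 0], [2, 0, 2]]
B⁵ = [[0, 4, 0], [4, 0, 4], [0, 4, 0]]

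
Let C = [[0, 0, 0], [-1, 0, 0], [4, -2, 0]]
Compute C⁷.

C is strictly triangular, hence nilpotent: C³ = 0, so C⁷ = 0.

[[0, 0, 0], [0, 0, 0], [0, 0, 0]]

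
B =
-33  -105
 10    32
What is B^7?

tr B = -1 and det B = -6, so the characteristic polynomial is λ² − (-1)λ + (-6) with roots 2 and -3.
Eigenvectors give P = [[-3, 7], [1, -2]] with P⁻¹ = [[2, 7], [1, 3]], and B = P·diag(2, -3)·P⁻¹.
Then B^7 = P·diag(128, -2187)·P⁻¹ = [[-384, -15309], [128, 4374]] · [[2, 7], [1, 3]] = [[-16077, -48615], [4630, 14018]].

[[-16077, -48615], [4630, 14018]]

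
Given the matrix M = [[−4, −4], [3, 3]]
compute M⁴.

M² = [[4, 4], [−3, −3]]
M³ = [[−4, −4], [3, 3]]
M⁴ = [[4, 4], [−3, −3]]

[[4, 4], [−3, −3]]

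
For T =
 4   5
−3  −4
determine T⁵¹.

[[4, 5], [−3, −4]]

T² = I (check: tr T = 0 and det T = −1), so T⁵¹ = T since 51 is odd.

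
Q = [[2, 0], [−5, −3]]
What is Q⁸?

tr Q = −1 and det Q = −6, so the characteristic polynomial is λ² − (−1)λ + (−6) with roots 2 and −3.
Eigenvectors give P = [[1, 0], [−1, −1]] with P⁻¹ = [[1, 0], [−1, −1]], and Q = P·diag(2, −3)·P⁻¹.
Then Q⁸ = P·diag(256, 6561)·P⁻¹ = [[256, 0], [−256, −6561]] · [[1, 0], [−1, −1]] = [[256, 0], [6305, 6561]].

[[256, 0], [6305, 6561]]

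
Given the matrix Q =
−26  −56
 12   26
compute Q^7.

[[−1664, −3584], [768, 1664]]

tr Q = 0 and det Q = −4, so the characteristic polynomial is λ² − (0)λ + (−4) with roots 2 and −2.
Eigenvectors give P = [[−2, −7], [1, 3]] with P⁻¹ = [[3, 7], [−1, −2]], and Q = P·diag(2, −2)·P⁻¹.
Then Q^7 = P·diag(128, −128)·P⁻¹ = [[−256, 896], [128, −384]] · [[3, 7], [−1, −2]] = [[−1664, −3584], [768, 1664]].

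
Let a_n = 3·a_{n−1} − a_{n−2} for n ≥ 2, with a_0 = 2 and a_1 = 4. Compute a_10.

With companion matrix T = [[3, −1], [1, 0]], [a_n, a_{n−1}]ᵀ = T·[a_{n−1}, a_{n−2}]ᵀ, so [a_10, a_9]ᵀ = T⁹·[a_1, a_0]ᵀ.
T⁹ = [[6765, −2584], [2584, −987]], giving [a_10, a_9]ᵀ = [[21892], [8362]].

21892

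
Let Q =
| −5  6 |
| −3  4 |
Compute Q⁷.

tr Q = −1 and det Q = −2, so the characteristic polynomial is λ² − (−1)λ + (−2) with roots −2 and 1.
Eigenvectors give P = [[2, 1], [1, 1]] with P⁻¹ = [[1, −1], [−1, 2]], and Q = P·diag(−2, 1)·P⁻¹.
Then Q⁷ = P·diag(−128, 1)·P⁻¹ = [[−256, 1], [−128, 1]] · [[1, −1], [−1, 2]] = [[−257, 258], [−129, 130]].

[[−257, 258], [−129, 130]]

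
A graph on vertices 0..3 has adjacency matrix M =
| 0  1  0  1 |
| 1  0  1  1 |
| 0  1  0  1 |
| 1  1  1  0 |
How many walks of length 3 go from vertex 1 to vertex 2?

The number of length-3 walks from vertex 1 to vertex 2 is entry (1,2) of M³, where M is the adjacency matrix.
M² = [[2, 1, 2, 1], [1, 3, 1, 2], [2, 1, 2, 1], [1, 2, 1, 3]]
M³ = [[2, 5, 2, 5], [5, 4, 5, 5], [2, 5, 2, 5], [5, 5, 5, 4]]

5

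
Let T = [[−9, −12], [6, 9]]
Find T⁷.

tr T = 0 and det T = −9, so the characteristic polynomial is λ² − (0)λ + (−9) with roots −3 and 3.
Eigenvectors give P = [[2, 1], [−1, −1]] with P⁻¹ = [[1, 1], [−1, −2]], and T = P·diag(−3, 3)·P⁻¹.
Then T⁷ = P·diag(−2187, 2187)·P⁻¹ = [[−4374, 2187], [2187, −2187]] · [[1, 1], [−1, −2]] = [[−6561, −8748], [4374, 6561]].

[[−6561, −8748], [4374, 6561]]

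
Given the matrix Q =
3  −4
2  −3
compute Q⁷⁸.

Q² = I (check: tr Q = 0 and det Q = −1), so Q⁷⁸ = I since 78 is even.

[[1, 0], [0, 1]]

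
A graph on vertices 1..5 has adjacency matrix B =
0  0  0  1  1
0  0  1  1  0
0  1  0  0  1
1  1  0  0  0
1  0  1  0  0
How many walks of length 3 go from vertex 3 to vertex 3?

0

The number of length-3 walks from vertex 3 to vertex 3 is entry (3,3) of B^3, where B is the adjacency matrix.
B^2 = [[2, 1, 1, 0, 0], [1, 2, 0, 0, 1], [1, 0, 2, 1, 0], [0, 0, 1, 2, 1], [0, 1, 0, 1, 2]]
B^3 = [[0, 1, 1, 3, 3], [1, 0, 3, 3, 1], [1, 3, 0, 1, 3], [3, 3, 1, 0, 1], [3, 1, 3, 1, 0]]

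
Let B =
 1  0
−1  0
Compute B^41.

[[1, 0], [−1, 0]]

B² = B (a projection; rank 1, trace 1), so B^41 = B.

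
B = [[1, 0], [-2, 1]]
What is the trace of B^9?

2

B = I + N where N = [[0, 0], [-2, 0]] is strictly lower-triangular, so N^2 = 0.
(I + N)^9 = I + 9·N = [[1, 0], [-18, 1]].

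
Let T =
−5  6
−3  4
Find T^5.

tr T = −1 and det T = −2, so the characteristic polynomial is λ² − (−1)λ + (−2) with roots 1 and −2.
Eigenvectors give P = [[−1, 2], [−1, 1]] with P⁻¹ = [[1, −2], [1, −1]], and T = P·diag(1, −2)·P⁻¹.
Then T^5 = P·diag(1, −32)·P⁻¹ = [[−1, −64], [−1, −32]] · [[1, −2], [1, −1]] = [[−65, 66], [−33, 34]].

[[−65, 66], [−33, 34]]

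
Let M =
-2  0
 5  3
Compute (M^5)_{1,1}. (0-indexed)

243

tr M = 1 and det M = -6, so the characteristic polynomial is λ² − (1)λ + (-6) with roots 3 and -2.
Eigenvectors give P = [[0, -1], [1, 1]] with P⁻¹ = [[1, 1], [-1, 0]], and M = P·diag(3, -2)·P⁻¹.
Then M^5 = P·diag(243, -32)·P⁻¹ = [[0, 32], [243, -32]] · [[1, 1], [-1, 0]] = [[-32, 0], [275, 243]].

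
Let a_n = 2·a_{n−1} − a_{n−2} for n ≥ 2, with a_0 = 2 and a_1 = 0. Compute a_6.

−10

With companion matrix T = [[2, −1], [1, 0]], [a_n, a_{n−1}]ᵀ = T·[a_{n−1}, a_{n−2}]ᵀ, so [a_6, a_5]ᵀ = T⁵·[a_1, a_0]ᵀ.
T⁵ = [[6, −5], [5, −4]], giving [a_6, a_5]ᵀ = [[−10], [−8]].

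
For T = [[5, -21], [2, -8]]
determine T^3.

[[41, -147], [14, -50]]

tr T = -3 and det T = 2, so the characteristic polynomial is λ² − (-3)λ + (2) with roots -1 and -2.
Eigenvectors give P = [[-7, 3], [-2, 1]] with P⁻¹ = [[-1, 3], [-2, 7]], and T = P·diag(-1, -2)·P⁻¹.
Then T^3 = P·diag(-1, -8)·P⁻¹ = [[7, -24], [2, -8]] · [[-1, 3], [-2, 7]] = [[41, -147], [14, -50]].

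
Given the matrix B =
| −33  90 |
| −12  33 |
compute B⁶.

tr B = 0 and det B = −9, so the characteristic polynomial is λ² − (0)λ + (−9) with roots −3 and 3.
Eigenvectors give P = [[3, −5], [1, −2]] with P⁻¹ = [[2, −5], [1, −3]], and B = P·diag(−3, 3)·P⁻¹.
Then B⁶ = P·diag(729, 729)·P⁻¹ = [[2187, −3645], [729, −1458]] · [[2, −5], [1, −3]] = [[729, 0], [0, 729]].

[[729, 0], [0, 729]]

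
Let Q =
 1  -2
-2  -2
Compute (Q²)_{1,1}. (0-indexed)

8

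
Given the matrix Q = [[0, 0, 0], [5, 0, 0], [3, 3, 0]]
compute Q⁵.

[[0, 0, 0], [0, 0, 0], [0, 0, 0]]

Q is strictly triangular, hence nilpotent: Q³ = 0, so Q⁵ = 0.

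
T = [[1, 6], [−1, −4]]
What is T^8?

[[−509, −1530], [255, 766]]

tr T = −3 and det T = 2, so the characteristic polynomial is λ² − (−3)λ + (2) with roots −1 and −2.
Eigenvectors give P = [[−3, −2], [1, 1]] with P⁻¹ = [[−1, −2], [1, 3]], and T = P·diag(−1, −2)·P⁻¹.
Then T^8 = P·diag(1, 256)·P⁻¹ = [[−3, −512], [1, 256]] · [[−1, −2], [1, 3]] = [[−509, −1530], [255, 766]].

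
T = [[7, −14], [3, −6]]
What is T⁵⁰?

T² = T (a projection; rank 1, trace 1), so T⁵⁰ = T.

[[7, −14], [3, −6]]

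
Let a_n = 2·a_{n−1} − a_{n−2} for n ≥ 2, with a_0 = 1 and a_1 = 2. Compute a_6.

With companion matrix A = [[2, −1], [1, 0]], [a_n, a_{n−1}]ᵀ = A·[a_{n−1}, a_{n−2}]ᵀ, so [a_6, a_5]ᵀ = A^5·[a_1, a_0]ᵀ.
A^5 = [[6, −5], [5, −4]], giving [a_6, a_5]ᵀ = [[7], [6]].

7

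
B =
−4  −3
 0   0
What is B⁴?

B² = [[16, 12], [0, 0]]
B³ = [[−64, −48], [0, 0]]
B⁴ = [[256, 192], [0, 0]]

[[256, 192], [0, 0]]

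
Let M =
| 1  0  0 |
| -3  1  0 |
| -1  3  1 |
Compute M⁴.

M = I + N where N = [[0, 0, 0], [-3, 0, 0], [-1, 3, 0]] is strictly lower-triangular, so N³ = 0.
(I + N)⁴ = I + 4·N + 6·N² = [[1, 0, 0], [-12, 1, 0], [-58, 12, 1]].

[[1, 0, 0], [-12, 1, 0], [-58, 12, 1]]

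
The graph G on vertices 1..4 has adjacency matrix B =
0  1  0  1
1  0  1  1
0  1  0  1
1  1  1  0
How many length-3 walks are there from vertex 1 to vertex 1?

2

The number of length-3 walks from vertex 1 to vertex 1 is entry (1,1) of B³, where B is the adjacency matrix.
B² = [[2, 1, 2, 1], [1, 3, 1, 2], [2, 1, 2, 1], [1, 2, 1, 3]]
B³ = [[2, 5, 2, 5], [5, 4, 5, 5], [2, 5, 2, 5], [5, 5, 5, 4]]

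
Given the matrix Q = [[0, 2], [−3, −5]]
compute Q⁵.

tr Q = −5 and det Q = 6, so the characteristic polynomial is λ² − (−5)λ + (6) with roots −3 and −2.
Eigenvectors give P = [[−2, −1], [3, 1]] with P⁻¹ = [[1, 1], [−3, −2]], and Q = P·diag(−3, −2)·P⁻¹.
Then Q⁵ = P·diag(−243, −32)·P⁻¹ = [[486, 32], [−729, −32]] · [[1, 1], [−3, −2]] = [[390, 422], [−633, −665]].

[[390, 422], [−633, −665]]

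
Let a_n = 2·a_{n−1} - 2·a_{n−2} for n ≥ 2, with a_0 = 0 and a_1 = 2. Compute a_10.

64

With companion matrix A = [[2, -2], [1, 0]], [a_n, a_{n−1}]ᵀ = A·[a_{n−1}, a_{n−2}]ᵀ, so [a_10, a_9]ᵀ = A⁹·[a_1, a_0]ᵀ.
A⁹ = [[32, -32], [16, 0]], giving [a_10, a_9]ᵀ = [[64], [32]].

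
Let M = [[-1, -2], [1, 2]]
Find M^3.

[[-1, -2], [1, 2]]

M² = M (a projection; rank 1, trace 1), so M^3 = M.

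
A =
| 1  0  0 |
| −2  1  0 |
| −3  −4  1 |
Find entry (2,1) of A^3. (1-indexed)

A = I + N where N = [[0, 0, 0], [−2, 0, 0], [−3, −4, 0]] is strictly lower-triangular, so N^3 = 0.
(I + N)^3 = I + 3·N + 3·N^2 = [[1, 0, 0], [−6, 1, 0], [15, −12, 1]].

−6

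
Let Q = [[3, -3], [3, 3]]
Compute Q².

[[0, -18], [18, 0]]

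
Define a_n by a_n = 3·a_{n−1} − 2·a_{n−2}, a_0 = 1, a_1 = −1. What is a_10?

With companion matrix C = [[3, −2], [1, 0]], [a_n, a_{n−1}]ᵀ = C·[a_{n−1}, a_{n−2}]ᵀ, so [a_10, a_9]ᵀ = C^9·[a_1, a_0]ᵀ.
C^9 = [[1023, −1022], [511, −510]], giving [a_10, a_9]ᵀ = [[−2045], [−1021]].

−2045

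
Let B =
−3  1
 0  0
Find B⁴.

B² = [[9, −3], [0, 0]]
B³ = [[−27, 9], [0, 0]]
B⁴ = [[81, −27], [0, 0]]

[[81, −27], [0, 0]]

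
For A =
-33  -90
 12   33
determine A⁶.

[[729, 0], [0, 729]]

tr A = 0 and det A = -9, so the characteristic polynomial is λ² − (0)λ + (-9) with roots -3 and 3.
Eigenvectors give P = [[3, 5], [-1, -2]] with P⁻¹ = [[2, 5], [-1, -3]], and A = P·diag(-3, 3)·P⁻¹.
Then A⁶ = P·diag(729, 729)·P⁻¹ = [[2187, 3645], [-729, -1458]] · [[2, 5], [-1, -3]] = [[729, 0], [0, 729]].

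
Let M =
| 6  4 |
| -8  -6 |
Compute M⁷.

[[384, 256], [-512, -384]]

tr M = 0 and det M = -4, so the characteristic polynomial is λ² − (0)λ + (-4) with roots 2 and -2.
Eigenvectors give P = [[-1, -1], [1, 2]] with P⁻¹ = [[-2, -1], [1, 1]], and M = P·diag(2, -2)·P⁻¹.
Then M⁷ = P·diag(128, -128)·P⁻¹ = [[-128, 128], [128, -256]] · [[-2, -1], [1, 1]] = [[384, 256], [-512, -384]].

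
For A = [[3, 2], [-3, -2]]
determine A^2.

A² = A (a projection; rank 1, trace 1), so A^2 = A.

[[3, 2], [-3, -2]]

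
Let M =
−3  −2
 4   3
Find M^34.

[[1, 0], [0, 1]]

M² = I (check: tr M = 0 and det M = −1), so M^34 = I since 34 is even.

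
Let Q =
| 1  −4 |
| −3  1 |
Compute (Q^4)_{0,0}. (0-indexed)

217

Q^2 = [[13, −8], [−6, 13]]
Q^3 = [[37, −60], [−45, 37]]
Q^4 = [[217, −208], [−156, 217]]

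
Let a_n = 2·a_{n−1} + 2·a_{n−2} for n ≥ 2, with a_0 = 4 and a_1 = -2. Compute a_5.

With companion matrix Q = [[2, 2], [1, 0]], [a_n, a_{n−1}]ᵀ = Q·[a_{n−1}, a_{n−2}]ᵀ, so [a_5, a_4]ᵀ = Q⁴·[a_1, a_0]ᵀ.
Q⁴ = [[44, 32], [16, 12]], giving [a_5, a_4]ᵀ = [[40], [16]].

40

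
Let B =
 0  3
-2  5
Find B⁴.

tr B = 5 and det B = 6, so the characteristic polynomial is λ² − (5)λ + (6) with roots 2 and 3.
Eigenvectors give P = [[3, 1], [2, 1]] with P⁻¹ = [[1, -1], [-2, 3]], and B = P·diag(2, 3)·P⁻¹.
Then B⁴ = P·diag(16, 81)·P⁻¹ = [[48, 81], [32, 81]] · [[1, -1], [-2, 3]] = [[-114, 195], [-130, 211]].

[[-114, 195], [-130, 211]]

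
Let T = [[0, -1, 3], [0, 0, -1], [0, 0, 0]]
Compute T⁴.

T is strictly triangular, hence nilpotent: T³ = 0, so T⁴ = 0.

[[0, 0, 0], [0, 0, 0], [0, 0, 0]]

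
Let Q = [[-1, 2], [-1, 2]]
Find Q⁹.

Q² = Q (a projection; rank 1, trace 1), so Q⁹ = Q.

[[-1, 2], [-1, 2]]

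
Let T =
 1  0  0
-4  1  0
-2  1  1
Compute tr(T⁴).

T = I + N where N = [[0, 0, 0], [-4, 0, 0], [-2, 1, 0]] is strictly lower-triangular, so N³ = 0.
(I + N)⁴ = I + 4·N + 6·N² = [[1, 0, 0], [-16, 1, 0], [-32, 4, 1]].

3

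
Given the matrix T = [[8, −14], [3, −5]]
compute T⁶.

tr T = 3 and det T = 2, so the characteristic polynomial is λ² − (3)λ + (2) with roots 2 and 1.
Eigenvectors give P = [[7, 2], [3, 1]] with P⁻¹ = [[1, −2], [−3, 7]], and T = P·diag(2, 1)·P⁻¹.
Then T⁶ = P·diag(64, 1)·P⁻¹ = [[448, 2], [192, 1]] · [[1, −2], [−3, 7]] = [[442, −882], [189, −377]].

[[442, −882], [189, −377]]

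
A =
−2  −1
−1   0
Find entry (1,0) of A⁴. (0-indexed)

A² = [[5, 2], [2, 1]]
A³ = [[−12, −5], [−5, −2]]
A⁴ = [[29, 12], [12, 5]]

12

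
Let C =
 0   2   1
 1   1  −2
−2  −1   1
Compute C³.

[[7, 4, −5], [11, 18, −8], [−8, −13, 10]]

C² = [[0, 1, −3], [5, 5, −3], [−3, −6, 1]]
C³ = [[7, 4, −5], [11, 18, −8], [−8, −13, 10]]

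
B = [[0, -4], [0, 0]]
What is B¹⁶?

[[0, 0], [0, 0]]

B is strictly triangular, hence nilpotent: B² = 0, so B¹⁶ = 0.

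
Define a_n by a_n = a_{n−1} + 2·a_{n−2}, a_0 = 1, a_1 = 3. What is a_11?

With companion matrix Q = [[1, 2], [1, 0]], [a_n, a_{n−1}]ᵀ = Q·[a_{n−1}, a_{n−2}]ᵀ, so [a_11, a_10]ᵀ = Q¹⁰·[a_1, a_0]ᵀ.
Q¹⁰ = [[683, 682], [341, 342]], giving [a_11, a_10]ᵀ = [[2731], [1365]].

2731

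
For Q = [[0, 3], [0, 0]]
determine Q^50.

[[0, 0], [0, 0]]

Q is strictly triangular, hence nilpotent: Q^2 = 0, so Q^50 = 0.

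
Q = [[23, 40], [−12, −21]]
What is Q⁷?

tr Q = 2 and det Q = −3, so the characteristic polynomial is λ² − (2)λ + (−3) with roots 3 and −1.
Eigenvectors give P = [[2, 5], [−1, −3]] with P⁻¹ = [[3, 5], [−1, −2]], and Q = P·diag(3, −1)·P⁻¹.
Then Q⁷ = P·diag(2187, −1)·P⁻¹ = [[4374, −5], [−2187, 3]] · [[3, 5], [−1, −2]] = [[13127, 21880], [−6564, −10941]].

[[13127, 21880], [−6564, −10941]]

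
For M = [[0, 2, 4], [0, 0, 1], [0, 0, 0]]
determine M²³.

M is strictly triangular, hence nilpotent: M³ = 0, so M²³ = 0.

[[0, 0, 0], [0, 0, 0], [0, 0, 0]]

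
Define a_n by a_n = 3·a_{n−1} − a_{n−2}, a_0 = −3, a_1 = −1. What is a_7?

55

With companion matrix B = [[3, −1], [1, 0]], [a_n, a_{n−1}]ᵀ = B·[a_{n−1}, a_{n−2}]ᵀ, so [a_7, a_6]ᵀ = B⁶·[a_1, a_0]ᵀ.
B⁶ = [[377, −144], [144, −55]], giving [a_7, a_6]ᵀ = [[55], [21]].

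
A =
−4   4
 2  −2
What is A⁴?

[[864, −864], [−432, 432]]

A² = [[24, −24], [−12, 12]]
A³ = [[−144, 144], [72, −72]]
A⁴ = [[864, −864], [−432, 432]]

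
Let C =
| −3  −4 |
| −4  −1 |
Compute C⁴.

C² = [[25, 16], [16, 17]]
C³ = [[−139, −116], [−116, −81]]
C⁴ = [[881, 672], [672, 545]]

[[881, 672], [672, 545]]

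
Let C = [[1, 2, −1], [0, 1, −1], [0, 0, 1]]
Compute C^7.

C = I + N where N = [[0, 2, −1], [0, 0, −1], [0, 0, 0]] is strictly upper-triangular, so N^3 = 0.
(I + N)^7 = I + 7·N + 21·N^2 = [[1, 14, −49], [0, 1, −7], [0, 0, 1]].

[[1, 14, −49], [0, 1, −7], [0, 0, 1]]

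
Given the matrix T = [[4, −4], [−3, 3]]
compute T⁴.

[[1372, −1372], [−1029, 1029]]

T² = [[28, −28], [−21, 21]]
T³ = [[196, −196], [−147, 147]]
T⁴ = [[1372, −1372], [−1029, 1029]]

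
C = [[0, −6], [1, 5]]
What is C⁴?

[[−114, −390], [65, 211]]

tr C = 5 and det C = 6, so the characteristic polynomial is λ² − (5)λ + (6) with roots 2 and 3.
Eigenvectors give P = [[−3, −2], [1, 1]] with P⁻¹ = [[−1, −2], [1, 3]], and C = P·diag(2, 3)·P⁻¹.
Then C⁴ = P·diag(16, 81)·P⁻¹ = [[−48, −162], [16, 81]] · [[−1, −2], [1, 3]] = [[−114, −390], [65, 211]].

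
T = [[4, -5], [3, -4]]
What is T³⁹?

[[4, -5], [3, -4]]

T² = I (check: tr T = 0 and det T = -1), so T³⁹ = T since 39 is odd.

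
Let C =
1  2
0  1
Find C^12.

[[1, 24], [0, 1]]

C = I + N where N = [[0, 2], [0, 0]] is strictly upper-triangular, so N^2 = 0.
(I + N)^12 = I + 12·N = [[1, 24], [0, 1]].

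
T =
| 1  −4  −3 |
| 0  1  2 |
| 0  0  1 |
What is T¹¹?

[[1, −44, −473], [0, 1, 22], [0, 0, 1]]

T = I + N where N = [[0, −4, −3], [0, 0, 2], [0, 0, 0]] is strictly upper-triangular, so N³ = 0.
(I + N)¹¹ = I + 11·N + 55·N² = [[1, −44, −473], [0, 1, 22], [0, 0, 1]].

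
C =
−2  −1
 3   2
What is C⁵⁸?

C² = I (check: tr C = 0 and det C = −1), so C⁵⁸ = I since 58 is even.

[[1, 0], [0, 1]]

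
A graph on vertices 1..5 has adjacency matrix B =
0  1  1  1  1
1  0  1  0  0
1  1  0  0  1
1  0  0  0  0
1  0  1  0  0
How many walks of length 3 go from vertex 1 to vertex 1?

4

The number of length-3 walks from vertex 1 to vertex 1 is entry (1,1) of B³, where B is the adjacency matrix.
B² = [[4, 1, 2, 0, 1], [1, 2, 1, 1, 2], [2, 1, 3, 1, 1], [0, 1, 1, 1, 1], [1, 2, 1, 1, 2]]
B³ = [[4, 6, 6, 4, 6], [6, 2, 5, 1, 2], [6, 5, 4, 2, 5], [4, 1, 2, 0, 1], [6, 2, 5, 1, 2]]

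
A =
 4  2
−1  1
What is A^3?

tr A = 5 and det A = 6, so the characteristic polynomial is λ² − (5)λ + (6) with roots 3 and 2.
Eigenvectors give P = [[2, −1], [−1, 1]] with P⁻¹ = [[1, 1], [1, 2]], and A = P·diag(3, 2)·P⁻¹.
Then A^3 = P·diag(27, 8)·P⁻¹ = [[54, −8], [−27, 8]] · [[1, 1], [1, 2]] = [[46, 38], [−19, −11]].

[[46, 38], [−19, −11]]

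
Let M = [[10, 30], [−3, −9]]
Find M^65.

[[10, 30], [−3, −9]]

M² = M (a projection; rank 1, trace 1), so M^65 = M.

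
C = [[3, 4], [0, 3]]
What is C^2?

[[9, 24], [0, 9]]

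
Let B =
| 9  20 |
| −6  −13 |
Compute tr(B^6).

tr B = −4 and det B = 3, so the characteristic polynomial is λ² − (−4)λ + (3) with roots −3 and −1.
Eigenvectors give P = [[−5, −2], [3, 1]] with P⁻¹ = [[1, 2], [−3, −5]], and B = P·diag(−3, −1)·P⁻¹.
Then B^6 = P·diag(729, 1)·P⁻¹ = [[−3645, −2], [2187, 1]] · [[1, 2], [−3, −5]] = [[−3639, −7280], [2184, 4369]].

730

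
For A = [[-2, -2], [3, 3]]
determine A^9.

A² = A (a projection; rank 1, trace 1), so A^9 = A.

[[-2, -2], [3, 3]]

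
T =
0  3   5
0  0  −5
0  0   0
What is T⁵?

T is strictly triangular, hence nilpotent: T³ = 0, so T⁵ = 0.

[[0, 0, 0], [0, 0, 0], [0, 0, 0]]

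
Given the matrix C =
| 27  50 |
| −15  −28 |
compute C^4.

[[−309, −650], [195, 406]]

tr C = −1 and det C = −6, so the characteristic polynomial is λ² − (−1)λ + (−6) with roots 2 and −3.
Eigenvectors give P = [[−2, −5], [1, 3]] with P⁻¹ = [[−3, −5], [1, 2]], and C = P·diag(2, −3)·P⁻¹.
Then C^4 = P·diag(16, 81)·P⁻¹ = [[−32, −405], [16, 243]] · [[−3, −5], [1, 2]] = [[−309, −650], [195, 406]].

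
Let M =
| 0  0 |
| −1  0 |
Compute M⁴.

M is strictly triangular, hence nilpotent: M² = 0, so M⁴ = 0.

[[0, 0], [0, 0]]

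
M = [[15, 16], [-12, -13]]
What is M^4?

[[321, 320], [-240, -239]]

tr M = 2 and det M = -3, so the characteristic polynomial is λ² − (2)λ + (-3) with roots -1 and 3.
Eigenvectors give P = [[-1, -4], [1, 3]] with P⁻¹ = [[3, 4], [-1, -1]], and M = P·diag(-1, 3)·P⁻¹.
Then M^4 = P·diag(1, 81)·P⁻¹ = [[-1, -324], [1, 243]] · [[3, 4], [-1, -1]] = [[321, 320], [-240, -239]].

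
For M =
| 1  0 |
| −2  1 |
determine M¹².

M = I + N where N = [[0, 0], [−2, 0]] is strictly lower-triangular, so N² = 0.
(I + N)¹² = I + 12·N = [[1, 0], [−24, 1]].

[[1, 0], [−24, 1]]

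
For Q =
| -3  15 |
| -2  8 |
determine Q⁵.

tr Q = 5 and det Q = 6, so the characteristic polynomial is λ² − (5)λ + (6) with roots 2 and 3.
Eigenvectors give P = [[3, -5], [1, -2]] with P⁻¹ = [[2, -5], [1, -3]], and Q = P·diag(2, 3)·P⁻¹.
Then Q⁵ = P·diag(32, 243)·P⁻¹ = [[96, -1215], [32, -486]] · [[2, -5], [1, -3]] = [[-1023, 3165], [-422, 1298]].

[[-1023, 3165], [-422, 1298]]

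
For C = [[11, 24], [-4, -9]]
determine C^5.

tr C = 2 and det C = -3, so the characteristic polynomial is λ² − (2)λ + (-3) with roots 3 and -1.
Eigenvectors give P = [[-3, -2], [1, 1]] with P⁻¹ = [[-1, -2], [1, 3]], and C = P·diag(3, -1)·P⁻¹.
Then C^5 = P·diag(243, -1)·P⁻¹ = [[-729, 2], [243, -1]] · [[-1, -2], [1, 3]] = [[731, 1464], [-244, -489]].

[[731, 1464], [-244, -489]]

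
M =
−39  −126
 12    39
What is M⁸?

tr M = 0 and det M = −9, so the characteristic polynomial is λ² − (0)λ + (−9) with roots 3 and −3.
Eigenvectors give P = [[−3, 7], [1, −2]] with P⁻¹ = [[2, 7], [1, 3]], and M = P·diag(3, −3)·P⁻¹.
Then M⁸ = P·diag(6561, 6561)·P⁻¹ = [[−19683, 45927], [6561, −13122]] · [[2, 7], [1, 3]] = [[6561, 0], [0, 6561]].

[[6561, 0], [0, 6561]]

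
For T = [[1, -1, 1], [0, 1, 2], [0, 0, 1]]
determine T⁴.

T = I + N where N = [[0, -1, 1], [0, 0, 2], [0, 0, 0]] is strictly upper-triangular, so N³ = 0.
(I + N)⁴ = I + 4·N + 6·N² = [[1, -4, -8], [0, 1, 8], [0, 0, 1]].

[[1, -4, -8], [0, 1, 8], [0, 0, 1]]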